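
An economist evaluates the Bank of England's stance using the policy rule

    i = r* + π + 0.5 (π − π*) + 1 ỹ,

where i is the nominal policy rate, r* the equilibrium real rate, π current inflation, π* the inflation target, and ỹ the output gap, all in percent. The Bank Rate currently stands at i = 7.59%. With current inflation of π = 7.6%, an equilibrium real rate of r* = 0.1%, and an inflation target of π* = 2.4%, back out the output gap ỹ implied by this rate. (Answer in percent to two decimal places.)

-2.71%

1 ỹ = 7.59 − 0.1 − 7.6 − 0.5 × (7.6 − 2.4) = -2.71
ỹ = -2.71 / 1 = -2.71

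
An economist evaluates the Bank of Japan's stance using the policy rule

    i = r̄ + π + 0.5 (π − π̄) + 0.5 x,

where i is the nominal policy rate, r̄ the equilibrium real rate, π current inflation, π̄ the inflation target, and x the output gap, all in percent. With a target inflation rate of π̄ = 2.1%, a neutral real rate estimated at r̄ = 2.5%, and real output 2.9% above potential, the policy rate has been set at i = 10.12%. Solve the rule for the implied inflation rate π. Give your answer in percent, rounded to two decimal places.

4.81%

Output 2.9% above potential → x = 2.9.
Collecting π: i = r̄ + (1 + 0.5) π − 0.5 π̄ + 0.5 x
1.5 π = 10.12 − 2.5 + 0.5 × 2.1 − 0.5 × 2.9 = 7.22
π = 7.22 / 1.5 = 4.81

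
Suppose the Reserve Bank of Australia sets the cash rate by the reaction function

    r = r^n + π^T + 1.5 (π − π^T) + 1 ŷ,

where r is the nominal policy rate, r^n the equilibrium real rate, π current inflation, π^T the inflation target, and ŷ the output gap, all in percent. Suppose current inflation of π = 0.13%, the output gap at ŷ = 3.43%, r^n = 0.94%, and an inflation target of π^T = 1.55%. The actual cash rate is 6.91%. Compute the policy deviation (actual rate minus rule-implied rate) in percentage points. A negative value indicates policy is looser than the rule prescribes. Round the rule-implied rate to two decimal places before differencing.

r = 0.94 + 1.55 + 1.5 × (0.13 − 1.55) + 1 × 3.43
   = 0.94 + 1.55 − 2.13 + 3.43 = 3.79
Deviation = 6.91 − 3.79 = 3.12 pp.

3.12 pp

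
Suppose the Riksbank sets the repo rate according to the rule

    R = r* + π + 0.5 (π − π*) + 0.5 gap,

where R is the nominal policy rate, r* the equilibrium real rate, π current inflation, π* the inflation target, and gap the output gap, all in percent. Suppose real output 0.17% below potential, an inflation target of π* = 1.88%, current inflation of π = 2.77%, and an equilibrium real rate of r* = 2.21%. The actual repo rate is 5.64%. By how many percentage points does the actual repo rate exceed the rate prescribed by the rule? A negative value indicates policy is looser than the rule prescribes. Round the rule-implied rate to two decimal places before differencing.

Output 0.17% below potential → gap = -0.17.
R = 2.21 + 2.77 + 0.5 × (2.77 − 1.88) + 0.5 × (-0.17)
   = 2.21 + 2.77 + 0.445 − 0.085 = 5.34
Deviation = 5.64 − 5.34 = 0.30 pp.

0.30 pp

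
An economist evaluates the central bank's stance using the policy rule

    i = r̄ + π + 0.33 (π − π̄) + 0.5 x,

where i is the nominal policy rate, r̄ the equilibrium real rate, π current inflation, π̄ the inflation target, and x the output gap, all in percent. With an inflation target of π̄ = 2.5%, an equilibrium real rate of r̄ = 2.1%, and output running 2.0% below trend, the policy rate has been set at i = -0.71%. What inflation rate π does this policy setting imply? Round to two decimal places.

Output 2.0% below potential → x = -2.0.
Collecting π: i = r̄ + (1 + 0.33) π − 0.33 π̄ + 0.5 x
1.33 π = -0.71 − 2.1 + 0.33 × 2.5 − 0.5 × (-2.0) = -0.985
π = -0.985 / 1.33 = -0.74

-0.74%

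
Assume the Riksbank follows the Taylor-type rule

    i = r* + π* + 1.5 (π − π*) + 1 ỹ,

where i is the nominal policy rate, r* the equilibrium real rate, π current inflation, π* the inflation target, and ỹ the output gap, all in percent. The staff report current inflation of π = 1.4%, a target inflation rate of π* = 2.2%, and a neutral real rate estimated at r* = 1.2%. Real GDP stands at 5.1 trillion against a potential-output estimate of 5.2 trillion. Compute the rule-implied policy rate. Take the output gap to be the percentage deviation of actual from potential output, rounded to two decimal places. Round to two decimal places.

Output gap = 100 × (5.1 − 5.2) / 5.2 = -1.92%.
i = 1.20 + 2.20 + 1.5 × (1.40 − 2.20) + 1 × (-1.92)
   = 1.20 + 2.2 − 1.2 − 1.92 = 0.28

0.28%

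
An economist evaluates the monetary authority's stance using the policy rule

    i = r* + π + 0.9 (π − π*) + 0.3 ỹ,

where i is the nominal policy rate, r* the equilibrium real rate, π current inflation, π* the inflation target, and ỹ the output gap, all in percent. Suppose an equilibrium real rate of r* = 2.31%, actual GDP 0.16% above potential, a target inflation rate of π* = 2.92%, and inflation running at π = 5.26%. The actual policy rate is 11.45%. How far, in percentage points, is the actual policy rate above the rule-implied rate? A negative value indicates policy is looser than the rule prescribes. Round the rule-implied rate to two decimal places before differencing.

Output 0.16% above potential → ỹ = 0.16.
i = 2.31 + 5.26 + 0.9 × (5.26 − 2.92) + 0.3 × 0.16
   = 2.31 + 5.26 + 2.106 + 0.048 = 9.72
Deviation = 11.45 − 9.72 = 1.73 pp.

1.73 pp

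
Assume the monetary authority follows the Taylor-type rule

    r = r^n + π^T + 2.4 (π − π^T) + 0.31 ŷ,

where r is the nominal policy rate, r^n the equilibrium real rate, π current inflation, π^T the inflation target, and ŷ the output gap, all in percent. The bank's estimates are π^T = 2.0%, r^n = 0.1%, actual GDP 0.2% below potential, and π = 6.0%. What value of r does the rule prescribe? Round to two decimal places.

11.64%

Output 0.2% below potential → ŷ = -0.2.
r = 0.1 + 2.0 + 2.4 × (6.0 − 2.0) + 0.31 × (-0.2)
   = 0.1 + 2 + 9.6 − 0.062 = 11.64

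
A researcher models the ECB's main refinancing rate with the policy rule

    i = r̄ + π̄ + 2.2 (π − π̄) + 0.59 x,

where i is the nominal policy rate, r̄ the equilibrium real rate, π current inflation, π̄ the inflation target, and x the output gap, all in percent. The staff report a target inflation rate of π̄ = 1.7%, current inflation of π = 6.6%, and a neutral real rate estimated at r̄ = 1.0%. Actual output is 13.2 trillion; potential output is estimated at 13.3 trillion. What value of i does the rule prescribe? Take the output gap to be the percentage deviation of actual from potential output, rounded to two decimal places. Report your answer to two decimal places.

13.04%

Output gap = 100 × (13.2 − 13.3) / 13.3 = -0.75%.
i = 1.00 + 1.70 + 2.2 × (6.60 − 1.70) + 0.59 × (-0.75)
   = 1.00 + 1.7 + 10.78 − 0.4425 = 13.04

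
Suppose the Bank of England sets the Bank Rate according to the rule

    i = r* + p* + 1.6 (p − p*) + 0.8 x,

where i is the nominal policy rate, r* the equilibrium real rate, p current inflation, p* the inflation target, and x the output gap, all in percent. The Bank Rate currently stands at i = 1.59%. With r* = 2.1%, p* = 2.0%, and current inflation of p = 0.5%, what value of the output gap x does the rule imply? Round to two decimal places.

0.8 x = 1.59 − 2.1 − 2.0 − 1.6 × (0.5 − 2.0) = -0.11
x = -0.11 / 0.8 = -0.14

-0.14%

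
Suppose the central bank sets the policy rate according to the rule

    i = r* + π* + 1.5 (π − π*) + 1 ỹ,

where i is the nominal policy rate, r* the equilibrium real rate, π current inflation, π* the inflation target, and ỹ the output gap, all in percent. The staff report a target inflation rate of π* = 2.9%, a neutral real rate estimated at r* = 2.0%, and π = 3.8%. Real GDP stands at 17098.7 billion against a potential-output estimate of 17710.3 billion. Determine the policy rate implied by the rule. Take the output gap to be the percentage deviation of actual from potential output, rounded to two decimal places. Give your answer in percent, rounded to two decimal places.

Output gap = 100 × (17098.7 − 17710.3) / 17710.3 = -3.45%.
i = 2.00 + 2.90 + 1.5 × (3.80 − 2.90) + 1 × (-3.45)
   = 2.00 + 2.9 + 1.35 − 3.45 = 2.80

2.80%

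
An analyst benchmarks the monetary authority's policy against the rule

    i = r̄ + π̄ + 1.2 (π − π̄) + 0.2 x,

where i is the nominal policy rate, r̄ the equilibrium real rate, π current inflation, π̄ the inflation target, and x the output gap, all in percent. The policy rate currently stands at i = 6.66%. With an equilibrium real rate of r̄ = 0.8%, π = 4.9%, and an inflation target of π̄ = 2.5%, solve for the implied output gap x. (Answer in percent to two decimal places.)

2.40%

0.2 x = 6.66 − 0.8 − 2.5 − 1.2 × (4.9 − 2.5) = 0.48
x = 0.48 / 0.2 = 2.40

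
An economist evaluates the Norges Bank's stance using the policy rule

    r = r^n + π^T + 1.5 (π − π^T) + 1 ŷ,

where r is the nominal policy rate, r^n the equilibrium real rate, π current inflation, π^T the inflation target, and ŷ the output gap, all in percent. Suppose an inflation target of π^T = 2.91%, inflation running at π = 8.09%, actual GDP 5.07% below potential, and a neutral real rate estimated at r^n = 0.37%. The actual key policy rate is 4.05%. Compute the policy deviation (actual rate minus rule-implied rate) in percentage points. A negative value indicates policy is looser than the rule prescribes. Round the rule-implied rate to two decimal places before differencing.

Output 5.07% below potential → ŷ = -5.07.
r = 0.37 + 2.91 + 1.5 × (8.09 − 2.91) + 1 × (-5.07)
   = 0.37 + 2.91 + 7.77 − 5.07 = 5.98
Deviation = 4.05 − 5.98 = -1.93 pp.

-1.93 pp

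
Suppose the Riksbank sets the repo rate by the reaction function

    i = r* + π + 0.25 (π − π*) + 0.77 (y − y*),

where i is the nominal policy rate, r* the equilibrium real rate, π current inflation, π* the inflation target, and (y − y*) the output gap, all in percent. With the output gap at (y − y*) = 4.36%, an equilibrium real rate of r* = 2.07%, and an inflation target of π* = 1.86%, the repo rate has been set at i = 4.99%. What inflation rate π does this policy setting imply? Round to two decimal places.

0.02%

Collecting π: i = r* + (1 + 0.25) π − 0.25 π* + 0.77 (y − y*)
1.25 π = 4.99 − 2.07 + 0.25 × 1.86 − 0.77 × 4.36 = 0.0278
π = 0.0278 / 1.25 = 0.02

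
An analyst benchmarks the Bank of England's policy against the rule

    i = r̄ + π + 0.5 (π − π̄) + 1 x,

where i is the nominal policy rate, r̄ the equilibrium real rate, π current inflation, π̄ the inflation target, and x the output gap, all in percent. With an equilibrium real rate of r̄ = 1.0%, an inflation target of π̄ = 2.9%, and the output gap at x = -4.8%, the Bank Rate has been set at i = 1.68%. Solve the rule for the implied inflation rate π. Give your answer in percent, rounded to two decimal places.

Collecting π: i = r̄ + (1 + 0.5) π − 0.5 π̄ + 1 x
1.5 π = 1.68 − 1.0 + 0.5 × 2.9 − 1 × (-4.8) = 6.93
π = 6.93 / 1.5 = 4.62

4.62%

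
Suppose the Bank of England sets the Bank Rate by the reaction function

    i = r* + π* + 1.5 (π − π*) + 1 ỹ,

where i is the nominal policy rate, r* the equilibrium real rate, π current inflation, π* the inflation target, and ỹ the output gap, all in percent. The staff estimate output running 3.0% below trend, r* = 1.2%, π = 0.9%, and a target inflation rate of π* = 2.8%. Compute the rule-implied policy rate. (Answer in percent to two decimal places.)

Output 3.0% below potential → ỹ = -3.0.
i = 1.2 + 2.8 + 1.5 × (0.9 − 2.8) + 1 × (-3.0)
   = 1.2 + 2.8 − 2.85 − 3 = -1.85

-1.85%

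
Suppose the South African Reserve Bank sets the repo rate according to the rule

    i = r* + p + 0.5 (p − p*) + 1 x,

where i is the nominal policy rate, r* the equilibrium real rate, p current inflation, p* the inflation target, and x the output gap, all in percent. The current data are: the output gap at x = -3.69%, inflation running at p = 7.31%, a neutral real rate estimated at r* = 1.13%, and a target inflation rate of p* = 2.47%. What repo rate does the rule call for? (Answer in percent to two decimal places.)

7.17%

i = 1.13 + 7.31 + 0.5 × (7.31 − 2.47) + 1 × (-3.69)
   = 1.13 + 7.31 + 2.42 − 3.69 = 7.17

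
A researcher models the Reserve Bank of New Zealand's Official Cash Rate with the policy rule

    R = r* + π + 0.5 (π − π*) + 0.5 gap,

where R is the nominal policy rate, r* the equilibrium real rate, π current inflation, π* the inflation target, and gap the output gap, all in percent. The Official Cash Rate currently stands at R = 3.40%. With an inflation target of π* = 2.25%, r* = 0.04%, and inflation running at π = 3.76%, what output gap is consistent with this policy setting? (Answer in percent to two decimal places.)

0.5 gap = 3.40 − 0.04 − 3.76 − 0.5 × (3.76 − 2.25) = -1.155
gap = -1.155 / 0.5 = -2.31

-2.31%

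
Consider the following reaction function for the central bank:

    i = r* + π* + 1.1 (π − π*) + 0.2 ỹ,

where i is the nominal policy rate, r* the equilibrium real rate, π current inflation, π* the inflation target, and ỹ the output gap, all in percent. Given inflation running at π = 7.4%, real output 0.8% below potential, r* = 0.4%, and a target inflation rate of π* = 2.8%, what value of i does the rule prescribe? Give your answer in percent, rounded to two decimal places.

Output 0.8% below potential → ỹ = -0.8.
i = 0.4 + 2.8 + 1.1 × (7.4 − 2.8) + 0.2 × (-0.8)
   = 0.4 + 2.8 + 5.06 − 0.16 = 8.10

8.10%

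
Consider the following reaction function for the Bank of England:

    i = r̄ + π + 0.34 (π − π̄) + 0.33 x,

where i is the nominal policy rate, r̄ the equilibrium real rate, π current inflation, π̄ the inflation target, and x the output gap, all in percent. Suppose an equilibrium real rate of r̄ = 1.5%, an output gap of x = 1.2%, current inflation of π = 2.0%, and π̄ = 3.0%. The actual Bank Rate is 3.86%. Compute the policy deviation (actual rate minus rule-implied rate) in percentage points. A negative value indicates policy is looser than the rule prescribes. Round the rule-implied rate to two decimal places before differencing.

0.30 pp

i = 1.5 + 2.0 + 0.34 × (2.0 − 3.0) + 0.33 × 1.2
   = 1.5 + 2 − 0.34 + 0.396 = 3.56
Deviation = 3.86 − 3.56 = 0.30 pp.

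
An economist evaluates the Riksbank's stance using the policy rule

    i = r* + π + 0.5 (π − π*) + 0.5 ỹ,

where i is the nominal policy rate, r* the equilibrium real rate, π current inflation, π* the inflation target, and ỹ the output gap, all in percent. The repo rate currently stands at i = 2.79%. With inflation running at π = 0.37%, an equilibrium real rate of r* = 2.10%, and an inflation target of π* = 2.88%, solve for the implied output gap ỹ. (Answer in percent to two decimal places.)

3.15%

0.5 ỹ = 2.79 − 2.10 − 0.37 − 0.5 × (0.37 − 2.88) = 1.575
ỹ = 1.575 / 0.5 = 3.15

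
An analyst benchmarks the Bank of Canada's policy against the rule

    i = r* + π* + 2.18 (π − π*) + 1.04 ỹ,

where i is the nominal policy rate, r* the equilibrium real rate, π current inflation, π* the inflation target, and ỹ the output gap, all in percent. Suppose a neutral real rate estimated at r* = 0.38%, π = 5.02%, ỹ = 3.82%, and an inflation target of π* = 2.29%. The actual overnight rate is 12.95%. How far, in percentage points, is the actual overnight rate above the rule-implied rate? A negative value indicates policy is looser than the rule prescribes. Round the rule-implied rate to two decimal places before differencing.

i = 0.38 + 2.29 + 2.18 × (5.02 − 2.29) + 1.04 × 3.82
   = 0.38 + 2.29 + 5.9514 + 3.9728 = 12.59
Deviation = 12.95 − 12.59 = 0.36 pp.

0.36 pp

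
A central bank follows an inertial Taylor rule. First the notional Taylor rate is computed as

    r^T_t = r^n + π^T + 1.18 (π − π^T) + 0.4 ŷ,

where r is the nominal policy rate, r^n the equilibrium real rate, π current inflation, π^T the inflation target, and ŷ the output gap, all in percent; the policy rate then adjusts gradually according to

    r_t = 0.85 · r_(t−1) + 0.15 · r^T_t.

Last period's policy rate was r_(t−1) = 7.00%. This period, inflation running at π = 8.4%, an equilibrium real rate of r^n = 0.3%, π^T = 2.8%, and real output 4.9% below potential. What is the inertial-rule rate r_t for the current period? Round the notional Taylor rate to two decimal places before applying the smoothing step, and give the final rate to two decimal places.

7.11%

Output 4.9% below potential → ŷ = -4.9.
r^T_t = 0.3 + 2.8 + 1.18 × (8.4 − 2.8) + 0.4 × (-4.9)
   = 0.3 + 2.8 + 6.608 − 1.96 = 7.75
r_t = 0.85 × 7.00 + 0.15 × 7.75 = 5.95 + 1.1625 = 7.11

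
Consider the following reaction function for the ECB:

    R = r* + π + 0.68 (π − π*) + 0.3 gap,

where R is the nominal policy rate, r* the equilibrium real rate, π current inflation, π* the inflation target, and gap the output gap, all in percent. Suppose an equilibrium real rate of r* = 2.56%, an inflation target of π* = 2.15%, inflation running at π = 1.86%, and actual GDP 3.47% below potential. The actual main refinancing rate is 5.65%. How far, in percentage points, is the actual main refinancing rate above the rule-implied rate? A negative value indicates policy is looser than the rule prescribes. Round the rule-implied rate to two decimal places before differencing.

2.47 pp

Output 3.47% below potential → gap = -3.47.
R = 2.56 + 1.86 + 0.68 × (1.86 − 2.15) + 0.3 × (-3.47)
   = 2.56 + 1.86 − 0.1972 − 1.041 = 3.18
Deviation = 5.65 − 3.18 = 2.47 pp.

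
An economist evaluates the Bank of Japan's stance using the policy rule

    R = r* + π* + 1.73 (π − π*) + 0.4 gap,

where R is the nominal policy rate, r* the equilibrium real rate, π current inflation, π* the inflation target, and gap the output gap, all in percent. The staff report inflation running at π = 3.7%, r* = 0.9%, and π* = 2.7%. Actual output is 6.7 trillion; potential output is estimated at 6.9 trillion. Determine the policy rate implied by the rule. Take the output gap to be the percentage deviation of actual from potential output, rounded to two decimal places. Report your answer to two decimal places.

4.17%

Output gap = 100 × (6.7 − 6.9) / 6.9 = -2.90%.
R = 0.90 + 2.70 + 1.73 × (3.70 − 2.70) + 0.4 × (-2.90)
   = 0.90 + 2.7 + 1.73 − 1.16 = 4.17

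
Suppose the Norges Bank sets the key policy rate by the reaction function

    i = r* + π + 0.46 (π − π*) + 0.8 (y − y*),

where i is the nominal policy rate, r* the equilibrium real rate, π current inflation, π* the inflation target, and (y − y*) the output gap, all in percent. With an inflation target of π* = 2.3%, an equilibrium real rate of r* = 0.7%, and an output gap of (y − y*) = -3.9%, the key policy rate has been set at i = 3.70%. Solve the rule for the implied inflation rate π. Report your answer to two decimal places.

4.92%

Collecting π: i = r* + (1 + 0.46) π − 0.46 π* + 0.8 (y − y*)
1.46 π = 3.70 − 0.7 + 0.46 × 2.3 − 0.8 × (-3.9) = 7.178
π = 7.178 / 1.46 = 4.92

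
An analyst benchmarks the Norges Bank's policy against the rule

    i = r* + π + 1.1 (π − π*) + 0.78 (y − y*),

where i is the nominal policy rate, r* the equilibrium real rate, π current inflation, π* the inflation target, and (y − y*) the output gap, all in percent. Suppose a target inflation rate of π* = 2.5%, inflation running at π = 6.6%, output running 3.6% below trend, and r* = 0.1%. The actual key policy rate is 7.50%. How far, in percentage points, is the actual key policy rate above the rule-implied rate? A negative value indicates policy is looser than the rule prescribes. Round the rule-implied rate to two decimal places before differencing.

Output 3.6% below potential → (y − y*) = -3.6.
i = 0.1 + 6.6 + 1.1 × (6.6 − 2.5) + 0.78 × (-3.6)
   = 0.1 + 6.6 + 4.51 − 2.808 = 8.40
Deviation = 7.50 − 8.40 = -0.90 pp.

-0.90 pp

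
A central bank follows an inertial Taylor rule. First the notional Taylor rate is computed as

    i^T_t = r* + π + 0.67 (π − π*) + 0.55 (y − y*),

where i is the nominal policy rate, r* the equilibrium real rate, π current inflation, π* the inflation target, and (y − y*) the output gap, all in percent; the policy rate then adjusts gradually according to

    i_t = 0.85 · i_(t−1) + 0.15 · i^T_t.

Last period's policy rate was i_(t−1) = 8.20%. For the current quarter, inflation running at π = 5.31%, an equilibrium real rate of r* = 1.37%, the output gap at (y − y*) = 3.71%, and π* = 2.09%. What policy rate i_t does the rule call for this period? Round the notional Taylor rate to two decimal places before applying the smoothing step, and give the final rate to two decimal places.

i^T_t = 1.37 + 5.31 + 0.67 × (5.31 − 2.09) + 0.55 × 3.71
   = 1.37 + 5.31 + 2.1574 + 2.0405 = 10.88
i_t = 0.85 × 8.20 + 0.15 × 10.88 = 6.97 + 1.632 = 8.60

8.60%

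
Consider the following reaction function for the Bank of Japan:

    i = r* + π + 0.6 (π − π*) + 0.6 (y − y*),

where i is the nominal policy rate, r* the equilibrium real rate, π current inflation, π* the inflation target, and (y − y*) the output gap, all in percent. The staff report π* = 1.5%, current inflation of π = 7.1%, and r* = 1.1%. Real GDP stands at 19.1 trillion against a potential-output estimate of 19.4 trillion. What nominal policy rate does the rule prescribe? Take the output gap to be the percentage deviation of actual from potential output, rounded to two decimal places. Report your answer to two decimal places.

10.63%

Output gap = 100 × (19.1 − 19.4) / 19.4 = -1.55%.
i = 1.10 + 7.10 + 0.6 × (7.10 − 1.50) + 0.6 × (-1.55)
   = 1.10 + 7.1 + 3.36 − 0.93 = 10.63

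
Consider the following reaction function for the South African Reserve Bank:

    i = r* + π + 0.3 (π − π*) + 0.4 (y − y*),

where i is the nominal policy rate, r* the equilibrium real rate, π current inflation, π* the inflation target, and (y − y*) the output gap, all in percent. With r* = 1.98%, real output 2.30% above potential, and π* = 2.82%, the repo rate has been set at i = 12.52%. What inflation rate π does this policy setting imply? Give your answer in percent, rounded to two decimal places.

Output 2.30% above potential → (y − y*) = 2.30.
Collecting π: i = r* + (1 + 0.3) π − 0.3 π* + 0.4 (y − y*)
1.3 π = 12.52 − 1.98 + 0.3 × 2.82 − 0.4 × 2.30 = 10.466
π = 10.466 / 1.3 = 8.05

8.05%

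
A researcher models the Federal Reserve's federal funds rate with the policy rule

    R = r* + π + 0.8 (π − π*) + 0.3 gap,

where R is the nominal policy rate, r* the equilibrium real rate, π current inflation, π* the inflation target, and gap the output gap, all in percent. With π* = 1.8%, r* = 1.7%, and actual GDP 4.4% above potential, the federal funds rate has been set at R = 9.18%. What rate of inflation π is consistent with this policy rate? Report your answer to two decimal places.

4.22%

Output 4.4% above potential → gap = 4.4.
Collecting π: R = r* + (1 + 0.8) π − 0.8 π* + 0.3 gap
1.8 π = 9.18 − 1.7 + 0.8 × 1.8 − 0.3 × 4.4 = 7.6
π = 7.6 / 1.8 = 4.22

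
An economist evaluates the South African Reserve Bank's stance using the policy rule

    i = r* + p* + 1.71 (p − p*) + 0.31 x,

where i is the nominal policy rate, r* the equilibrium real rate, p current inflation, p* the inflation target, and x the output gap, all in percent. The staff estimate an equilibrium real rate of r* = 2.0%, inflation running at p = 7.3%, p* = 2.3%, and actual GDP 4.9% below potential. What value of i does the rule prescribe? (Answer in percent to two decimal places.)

Output 4.9% below potential → x = -4.9.
i = 2.0 + 2.3 + 1.71 × (7.3 − 2.3) + 0.31 × (-4.9)
   = 2.0 + 2.3 + 8.55 − 1.519 = 11.33

11.33%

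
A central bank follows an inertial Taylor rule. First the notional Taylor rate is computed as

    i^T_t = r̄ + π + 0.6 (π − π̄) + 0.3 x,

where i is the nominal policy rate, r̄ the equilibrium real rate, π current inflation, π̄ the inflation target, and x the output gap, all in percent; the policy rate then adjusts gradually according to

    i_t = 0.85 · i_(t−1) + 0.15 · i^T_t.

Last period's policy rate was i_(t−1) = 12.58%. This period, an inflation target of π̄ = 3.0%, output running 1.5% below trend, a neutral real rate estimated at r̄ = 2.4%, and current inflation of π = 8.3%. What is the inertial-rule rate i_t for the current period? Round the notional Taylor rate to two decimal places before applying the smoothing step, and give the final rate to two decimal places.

Output 1.5% below potential → x = -1.5.
i^T_t = 2.4 + 8.3 + 0.6 × (8.3 − 3.0) + 0.3 × (-1.5)
   = 2.4 + 8.3 + 3.18 − 0.45 = 13.43
i_t = 0.85 × 12.58 + 0.15 × 13.43 = 10.693 + 2.0145 = 12.71

12.71%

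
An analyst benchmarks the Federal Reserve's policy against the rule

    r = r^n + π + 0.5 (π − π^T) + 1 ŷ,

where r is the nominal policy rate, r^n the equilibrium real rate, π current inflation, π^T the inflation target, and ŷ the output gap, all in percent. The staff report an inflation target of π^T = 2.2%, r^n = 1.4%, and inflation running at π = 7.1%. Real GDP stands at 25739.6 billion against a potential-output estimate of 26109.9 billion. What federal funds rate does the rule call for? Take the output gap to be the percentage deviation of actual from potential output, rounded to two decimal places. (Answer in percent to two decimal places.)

Output gap = 100 × (25739.6 − 26109.9) / 26109.9 = -1.42%.
r = 1.40 + 7.10 + 0.5 × (7.10 − 2.20) + 1 × (-1.42)
   = 1.40 + 7.1 + 2.45 − 1.42 = 9.53

9.53%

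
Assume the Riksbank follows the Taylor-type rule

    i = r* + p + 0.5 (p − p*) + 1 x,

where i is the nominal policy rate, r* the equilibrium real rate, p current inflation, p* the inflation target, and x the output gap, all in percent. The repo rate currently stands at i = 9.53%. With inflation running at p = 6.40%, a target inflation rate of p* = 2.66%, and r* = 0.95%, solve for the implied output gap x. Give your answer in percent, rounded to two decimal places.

1 x = 9.53 − 0.95 − 6.40 − 0.5 × (6.40 − 2.66) = 0.31
x = 0.31 / 1 = 0.31

0.31%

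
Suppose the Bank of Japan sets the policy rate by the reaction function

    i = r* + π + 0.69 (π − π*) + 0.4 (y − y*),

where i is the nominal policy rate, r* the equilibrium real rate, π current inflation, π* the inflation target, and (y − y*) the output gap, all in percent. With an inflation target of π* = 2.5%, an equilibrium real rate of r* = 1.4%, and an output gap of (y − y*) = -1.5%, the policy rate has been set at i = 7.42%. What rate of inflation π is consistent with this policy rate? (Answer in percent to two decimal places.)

4.94%

Collecting π: i = r* + (1 + 0.69) π − 0.69 π* + 0.4 (y − y*)
1.69 π = 7.42 − 1.4 + 0.69 × 2.5 − 0.4 × (-1.5) = 8.345
π = 8.345 / 1.69 = 4.94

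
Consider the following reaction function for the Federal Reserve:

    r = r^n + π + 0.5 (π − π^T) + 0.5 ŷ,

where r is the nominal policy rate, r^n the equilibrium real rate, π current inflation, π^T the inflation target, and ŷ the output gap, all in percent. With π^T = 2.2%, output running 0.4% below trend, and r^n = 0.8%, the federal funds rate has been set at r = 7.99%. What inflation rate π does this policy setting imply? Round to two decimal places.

Output 0.4% below potential → ŷ = -0.4.
Collecting π: r = r^n + (1 + 0.5) π − 0.5 π^T + 0.5 ŷ
1.5 π = 7.99 − 0.8 + 0.5 × 2.2 − 0.5 × (-0.4) = 8.49
π = 8.49 / 1.5 = 5.66

5.66%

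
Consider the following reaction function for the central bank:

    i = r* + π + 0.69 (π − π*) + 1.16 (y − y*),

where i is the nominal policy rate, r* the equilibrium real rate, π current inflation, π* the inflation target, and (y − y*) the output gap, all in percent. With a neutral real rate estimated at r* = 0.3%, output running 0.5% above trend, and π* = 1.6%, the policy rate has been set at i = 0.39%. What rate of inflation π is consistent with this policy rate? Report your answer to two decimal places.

Output 0.5% above potential → (y − y*) = 0.5.
Collecting π: i = r* + (1 + 0.69) π − 0.69 π* + 1.16 (y − y*)
1.69 π = 0.39 − 0.3 + 0.69 × 1.6 − 1.16 × 0.5 = 0.614
π = 0.614 / 1.69 = 0.36

0.36%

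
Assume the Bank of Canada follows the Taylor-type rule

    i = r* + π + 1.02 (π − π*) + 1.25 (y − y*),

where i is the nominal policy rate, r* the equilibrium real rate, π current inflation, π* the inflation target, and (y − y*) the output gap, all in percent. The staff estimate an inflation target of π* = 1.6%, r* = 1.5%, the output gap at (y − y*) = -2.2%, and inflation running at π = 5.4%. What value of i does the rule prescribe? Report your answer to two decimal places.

i = 1.5 + 5.4 + 1.02 × (5.4 − 1.6) + 1.25 × (-2.2)
   = 1.5 + 5.4 + 3.876 − 2.75 = 8.03

8.03%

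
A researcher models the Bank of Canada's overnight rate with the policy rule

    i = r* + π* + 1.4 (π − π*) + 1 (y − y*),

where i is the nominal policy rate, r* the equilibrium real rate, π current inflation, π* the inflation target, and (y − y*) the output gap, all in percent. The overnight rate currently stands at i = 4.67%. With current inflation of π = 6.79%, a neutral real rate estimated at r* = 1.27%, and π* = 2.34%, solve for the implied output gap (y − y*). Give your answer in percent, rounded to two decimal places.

-5.17%

1 (y − y*) = 4.67 − 1.27 − 2.34 − 1.4 × (6.79 − 2.34) = -5.17
(y − y*) = -5.17 / 1 = -5.17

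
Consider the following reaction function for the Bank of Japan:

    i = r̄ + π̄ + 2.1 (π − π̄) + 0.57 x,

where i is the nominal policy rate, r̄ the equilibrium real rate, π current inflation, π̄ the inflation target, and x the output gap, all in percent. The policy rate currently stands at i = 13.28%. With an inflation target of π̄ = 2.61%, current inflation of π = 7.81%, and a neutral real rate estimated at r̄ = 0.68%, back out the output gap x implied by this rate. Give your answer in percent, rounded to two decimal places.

-1.63%

0.57 x = 13.28 − 0.68 − 2.61 − 2.1 × (7.81 − 2.61) = -0.93
x = -0.93 / 0.57 = -1.63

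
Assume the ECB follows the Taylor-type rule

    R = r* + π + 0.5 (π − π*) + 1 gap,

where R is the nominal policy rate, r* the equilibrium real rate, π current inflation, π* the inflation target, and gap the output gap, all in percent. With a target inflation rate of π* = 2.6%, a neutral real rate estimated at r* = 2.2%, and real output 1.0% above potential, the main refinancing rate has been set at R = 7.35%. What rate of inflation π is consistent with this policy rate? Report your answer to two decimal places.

Output 1.0% above potential → gap = 1.0.
Collecting π: R = r* + (1 + 0.5) π − 0.5 π* + 1 gap
1.5 π = 7.35 − 2.2 + 0.5 × 2.6 − 1 × 1.0 = 5.45
π = 5.45 / 1.5 = 3.63

3.63%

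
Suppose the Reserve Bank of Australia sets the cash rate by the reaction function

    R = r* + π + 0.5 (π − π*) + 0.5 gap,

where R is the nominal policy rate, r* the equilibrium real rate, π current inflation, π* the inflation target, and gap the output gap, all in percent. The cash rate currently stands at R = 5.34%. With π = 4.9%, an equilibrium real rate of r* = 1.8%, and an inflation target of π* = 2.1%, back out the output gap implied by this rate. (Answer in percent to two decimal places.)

-5.52%

0.5 gap = 5.34 − 1.8 − 4.9 − 0.5 × (4.9 − 2.1) = -2.76
gap = -2.76 / 0.5 = -5.52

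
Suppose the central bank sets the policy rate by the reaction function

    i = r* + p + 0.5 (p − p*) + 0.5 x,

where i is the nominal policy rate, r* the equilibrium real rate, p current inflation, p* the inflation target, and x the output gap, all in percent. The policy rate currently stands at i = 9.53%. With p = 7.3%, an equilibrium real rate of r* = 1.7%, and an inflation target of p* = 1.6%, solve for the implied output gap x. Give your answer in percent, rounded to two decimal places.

0.5 x = 9.53 − 1.7 − 7.3 − 0.5 × (7.3 − 1.6) = -2.32
x = -2.32 / 0.5 = -4.64

-4.64%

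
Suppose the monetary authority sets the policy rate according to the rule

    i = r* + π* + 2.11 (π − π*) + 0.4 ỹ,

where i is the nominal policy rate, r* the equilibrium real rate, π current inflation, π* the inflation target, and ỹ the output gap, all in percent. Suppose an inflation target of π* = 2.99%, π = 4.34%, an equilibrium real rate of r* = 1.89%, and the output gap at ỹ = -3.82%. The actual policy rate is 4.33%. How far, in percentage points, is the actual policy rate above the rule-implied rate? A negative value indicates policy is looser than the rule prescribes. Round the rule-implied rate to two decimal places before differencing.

-1.87 pp

i = 1.89 + 2.99 + 2.11 × (4.34 − 2.99) + 0.4 × (-3.82)
   = 1.89 + 2.99 + 2.8485 − 1.528 = 6.20
Deviation = 4.33 − 6.20 = -1.87 pp.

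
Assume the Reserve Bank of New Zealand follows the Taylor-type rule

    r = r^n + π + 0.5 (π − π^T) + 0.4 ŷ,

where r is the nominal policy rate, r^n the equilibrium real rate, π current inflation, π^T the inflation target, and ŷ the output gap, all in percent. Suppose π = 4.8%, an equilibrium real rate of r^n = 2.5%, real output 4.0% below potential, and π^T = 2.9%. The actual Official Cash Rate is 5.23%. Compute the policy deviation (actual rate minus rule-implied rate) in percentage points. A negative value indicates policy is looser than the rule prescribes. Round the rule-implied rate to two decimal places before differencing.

Output 4.0% below potential → ŷ = -4.0.
r = 2.5 + 4.8 + 0.5 × (4.8 − 2.9) + 0.4 × (-4.0)
   = 2.5 + 4.8 + 0.95 − 1.6 = 6.65
Deviation = 5.23 − 6.65 = -1.42 pp.

-1.42 pp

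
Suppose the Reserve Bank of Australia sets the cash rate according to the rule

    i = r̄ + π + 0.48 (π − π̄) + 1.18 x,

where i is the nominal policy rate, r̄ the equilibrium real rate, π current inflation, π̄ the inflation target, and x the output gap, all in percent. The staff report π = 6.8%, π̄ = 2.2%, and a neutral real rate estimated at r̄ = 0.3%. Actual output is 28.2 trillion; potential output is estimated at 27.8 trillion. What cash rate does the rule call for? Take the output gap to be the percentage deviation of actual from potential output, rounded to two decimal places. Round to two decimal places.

Output gap = 100 × (28.2 − 27.8) / 27.8 = 1.44%.
i = 0.30 + 6.80 + 0.48 × (6.80 − 2.20) + 1.18 × 1.44
   = 0.30 + 6.8 + 2.208 + 1.6992 = 11.01

11.01%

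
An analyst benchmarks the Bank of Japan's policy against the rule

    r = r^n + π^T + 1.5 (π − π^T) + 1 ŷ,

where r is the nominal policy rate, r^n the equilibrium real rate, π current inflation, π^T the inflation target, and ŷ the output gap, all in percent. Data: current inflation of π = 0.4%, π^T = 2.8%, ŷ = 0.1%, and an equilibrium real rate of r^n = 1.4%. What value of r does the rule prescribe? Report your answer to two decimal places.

0.70%

r = 1.4 + 2.8 + 1.5 × (0.4 − 2.8) + 1 × 0.1
   = 1.4 + 2.8 − 3.6 + 0.1 = 0.70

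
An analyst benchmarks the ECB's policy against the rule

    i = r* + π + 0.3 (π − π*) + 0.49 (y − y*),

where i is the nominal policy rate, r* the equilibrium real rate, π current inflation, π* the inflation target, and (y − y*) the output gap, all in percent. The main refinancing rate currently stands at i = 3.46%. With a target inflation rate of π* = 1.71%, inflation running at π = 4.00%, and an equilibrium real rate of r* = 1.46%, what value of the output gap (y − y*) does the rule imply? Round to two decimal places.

0.49 (y − y*) = 3.46 − 1.46 − 4.00 − 0.3 × (4.00 − 1.71) = -2.687
(y − y*) = -2.687 / 0.49 = -5.48

-5.48%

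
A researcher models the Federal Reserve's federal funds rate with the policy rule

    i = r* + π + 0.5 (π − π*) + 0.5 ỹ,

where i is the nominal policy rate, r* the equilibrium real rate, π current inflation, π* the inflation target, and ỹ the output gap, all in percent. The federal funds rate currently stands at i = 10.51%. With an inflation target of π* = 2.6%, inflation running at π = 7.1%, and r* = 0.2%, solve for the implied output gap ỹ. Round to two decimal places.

0.5 ỹ = 10.51 − 0.2 − 7.1 − 0.5 × (7.1 − 2.6) = 0.96
ỹ = 0.96 / 0.5 = 1.92

1.92%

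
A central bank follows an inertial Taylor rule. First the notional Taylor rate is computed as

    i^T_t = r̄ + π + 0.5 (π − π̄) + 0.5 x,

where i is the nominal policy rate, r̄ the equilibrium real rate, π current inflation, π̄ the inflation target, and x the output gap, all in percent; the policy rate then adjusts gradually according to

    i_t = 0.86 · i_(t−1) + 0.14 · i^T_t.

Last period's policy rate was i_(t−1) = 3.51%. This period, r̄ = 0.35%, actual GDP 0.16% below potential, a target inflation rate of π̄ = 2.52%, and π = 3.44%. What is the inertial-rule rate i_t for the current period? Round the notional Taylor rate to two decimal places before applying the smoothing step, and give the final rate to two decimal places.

Output 0.16% below potential → x = -0.16.
i^T_t = 0.35 + 3.44 + 0.5 × (3.44 − 2.52) + 0.5 × (-0.16)
   = 0.35 + 3.44 + 0.46 − 0.08 = 4.17
i_t = 0.86 × 3.51 + 0.14 × 4.17 = 3.0186 + 0.5838 = 3.60

3.60%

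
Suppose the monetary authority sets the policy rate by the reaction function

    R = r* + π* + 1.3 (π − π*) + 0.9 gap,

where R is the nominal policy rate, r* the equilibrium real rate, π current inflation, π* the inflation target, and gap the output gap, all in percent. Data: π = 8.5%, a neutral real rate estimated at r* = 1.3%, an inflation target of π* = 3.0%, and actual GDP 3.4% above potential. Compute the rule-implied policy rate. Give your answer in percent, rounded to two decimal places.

Output 3.4% above potential → gap = 3.4.
R = 1.3 + 3.0 + 1.3 × (8.5 − 3.0) + 0.9 × 3.4
   = 1.3 + 3 + 7.15 + 3.06 = 14.51

14.51%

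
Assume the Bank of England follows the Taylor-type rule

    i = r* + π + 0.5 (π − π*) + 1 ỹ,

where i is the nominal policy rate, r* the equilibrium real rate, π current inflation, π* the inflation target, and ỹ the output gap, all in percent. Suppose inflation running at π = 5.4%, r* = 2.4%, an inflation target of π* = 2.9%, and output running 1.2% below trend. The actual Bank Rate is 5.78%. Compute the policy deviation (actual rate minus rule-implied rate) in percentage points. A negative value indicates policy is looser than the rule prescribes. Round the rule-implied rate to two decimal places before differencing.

-2.07 pp

Output 1.2% below potential → ỹ = -1.2.
i = 2.4 + 5.4 + 0.5 × (5.4 − 2.9) + 1 × (-1.2)
   = 2.4 + 5.4 + 1.25 − 1.2 = 7.85
Deviation = 5.78 − 7.85 = -2.07 pp.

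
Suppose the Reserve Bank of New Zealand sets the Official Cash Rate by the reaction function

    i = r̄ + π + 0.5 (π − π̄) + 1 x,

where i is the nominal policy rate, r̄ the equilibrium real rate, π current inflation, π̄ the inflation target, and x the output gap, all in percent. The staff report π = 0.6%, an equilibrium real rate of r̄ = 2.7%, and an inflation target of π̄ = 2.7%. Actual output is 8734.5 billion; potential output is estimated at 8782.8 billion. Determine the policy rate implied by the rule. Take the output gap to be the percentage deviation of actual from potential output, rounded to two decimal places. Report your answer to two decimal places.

1.70%

Output gap = 100 × (8734.5 − 8782.8) / 8782.8 = -0.55%.
i = 2.70 + 0.60 + 0.5 × (0.60 − 2.70) + 1 × (-0.55)
   = 2.70 + 0.6 − 1.05 − 0.55 = 1.70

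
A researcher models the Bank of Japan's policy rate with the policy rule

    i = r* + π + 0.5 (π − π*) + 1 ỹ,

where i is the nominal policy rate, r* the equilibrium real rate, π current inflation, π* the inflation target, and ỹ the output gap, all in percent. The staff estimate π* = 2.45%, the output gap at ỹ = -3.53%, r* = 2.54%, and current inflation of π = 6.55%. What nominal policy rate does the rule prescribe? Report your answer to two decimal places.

7.61%

i = 2.54 + 6.55 + 0.5 × (6.55 − 2.45) + 1 × (-3.53)
   = 2.54 + 6.55 + 2.05 − 3.53 = 7.61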